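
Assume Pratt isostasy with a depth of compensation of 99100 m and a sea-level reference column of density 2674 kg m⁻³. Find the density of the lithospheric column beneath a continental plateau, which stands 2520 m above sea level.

2610 kg m⁻³

Pratt balance: ρ_ref D = ρ (D + h).
ρ = ρ_ref D/(D + h) = 2674 × 99100 m/(99100 m + 2520 m) = 2610 kg m⁻³.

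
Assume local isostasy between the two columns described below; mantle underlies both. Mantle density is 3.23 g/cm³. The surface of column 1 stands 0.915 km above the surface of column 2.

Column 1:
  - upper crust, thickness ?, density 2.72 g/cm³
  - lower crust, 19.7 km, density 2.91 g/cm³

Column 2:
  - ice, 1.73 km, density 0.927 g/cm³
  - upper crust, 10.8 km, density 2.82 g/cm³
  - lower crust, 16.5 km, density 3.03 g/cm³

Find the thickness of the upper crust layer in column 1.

Take the compensation level at the base of the deeper column (depth z_c below the surface of column 1) and equate Σ ρ_i t_i down to z_c; mantle fills any gap and the z_c terms cancel.
Column 1: x×2.72 + 19.7×2.91 + (z_c − 19.7 − x)×3.23
Column 2: 0.915×0 + 1.73×0.927 + 10.8×2.82 + 16.5×3.03 + (z_c − 0.915 − 29.03)×3.23
The z_c×3.23 term appears on both sides and cancels. Collect the known terms of each column as K = Σ(ρt)_known − 3.23 × (depth of known layers): K_1 = 57.327 − 3.23×19.7 = −6.304; K_2 = 82.05471 − 3.23×(0.915 + 29.03) = −14.66764.
Balance: K_1 − x×(3.23 − 2.72) = K_2, so x = (K_1 − K_2)/(3.23 − 2.72) = 8.36364/0.51 = 16.4 km.

16.4 km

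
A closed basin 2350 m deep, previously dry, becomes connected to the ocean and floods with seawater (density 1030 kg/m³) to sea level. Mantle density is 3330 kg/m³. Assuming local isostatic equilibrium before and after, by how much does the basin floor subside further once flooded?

After flooding the water column is d + s deep. Its weight must equal the weight of mantle displaced by the extra subsidence s: (d + s) ρ_w = s ρ_m.
s = d ρ_w / (ρ_m − ρ_w) = 2350 m × 1030/(3330 − 1030) = 1050 m.

1050 m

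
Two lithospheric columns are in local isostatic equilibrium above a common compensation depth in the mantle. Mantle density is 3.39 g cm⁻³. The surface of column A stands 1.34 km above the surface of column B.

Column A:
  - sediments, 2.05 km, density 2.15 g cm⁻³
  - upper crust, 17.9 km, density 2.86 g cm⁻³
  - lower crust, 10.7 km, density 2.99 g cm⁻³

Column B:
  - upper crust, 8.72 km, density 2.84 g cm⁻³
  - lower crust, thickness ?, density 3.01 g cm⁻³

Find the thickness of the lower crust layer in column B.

18.3 km

Take the compensation level at the base of the deeper column (depth z_c below the surface of column A) and equate Σ ρ_i t_i down to z_c; mantle fills any gap and the z_c terms cancel.
Column A: 2.05×2.15 + 17.9×2.86 + 10.7×2.99 + (z_c − 30.65)×3.39
Column B: 1.34×0 + 8.72×2.84 + x×3.01 + (z_c − 1.34 − 8.72 − x)×3.39
The z_c×3.39 term appears on both sides and cancels. Collect the known terms of each column as K = Σ(ρt)_known − 3.39 × (depth of known layers): K_A = 87.5945 − 3.39×30.65 = −16.309; K_B = 24.7648 − 3.39×(1.34 + 8.72) = −9.3386.
Balance: K_A = K_B − x×(3.39 − 3.01), so x = (K_B − K_A)/(3.39 − 3.01) = 6.9704/0.38 = 18.3 km.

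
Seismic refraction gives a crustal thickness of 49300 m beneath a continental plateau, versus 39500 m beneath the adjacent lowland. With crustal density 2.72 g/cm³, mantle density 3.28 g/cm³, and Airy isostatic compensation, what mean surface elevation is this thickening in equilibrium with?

1670 m

Excess crust Δ = 49300 m − 39500 m = 9800 m, split between elevation h and root r with h + r = Δ.
Airy balance ρ_c h = (ρ_m − ρ_c) r gives r = h ρ_c/(ρ_m − ρ_c), so h (1 + ρ_c/(ρ_m − ρ_c)) = Δ, i.e. h = Δ (ρ_m − ρ_c)/ρ_m.
h = 9800 m × 0.56/3.28 = 1670 m.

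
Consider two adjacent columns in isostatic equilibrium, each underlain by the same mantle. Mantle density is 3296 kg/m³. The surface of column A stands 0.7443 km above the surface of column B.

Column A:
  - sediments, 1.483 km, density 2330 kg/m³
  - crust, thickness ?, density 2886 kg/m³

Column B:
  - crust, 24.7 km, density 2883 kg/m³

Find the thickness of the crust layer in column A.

Take the compensation level at the base of the deeper column (depth z_c below the surface of column A) and equate Σ ρ_i t_i down to z_c; mantle fills any gap and the z_c terms cancel.
Column A: 1.483×2330 + x×2886 + (z_c − 1.483 − x)×3296
Column B: 0.7443×0 + 24.7×2883 + (z_c − 0.7443 − 24.7)×3296
The z_c×3296 term appears on both sides and cancels. Collect the known terms of each column as K = Σ(ρt)_known − 3296 × (depth of known layers): K_A = 3455.39 − 3296×1.483 = −1432.578; K_B = 71210.1 − 3296×(0.7443 + 24.7) = −12654.3128.
Balance: K_A − x×(3296 − 2886) = K_B, so x = (K_A − K_B)/(3296 − 2886) = 11221.7/410 = 27.4 km.

27.4 km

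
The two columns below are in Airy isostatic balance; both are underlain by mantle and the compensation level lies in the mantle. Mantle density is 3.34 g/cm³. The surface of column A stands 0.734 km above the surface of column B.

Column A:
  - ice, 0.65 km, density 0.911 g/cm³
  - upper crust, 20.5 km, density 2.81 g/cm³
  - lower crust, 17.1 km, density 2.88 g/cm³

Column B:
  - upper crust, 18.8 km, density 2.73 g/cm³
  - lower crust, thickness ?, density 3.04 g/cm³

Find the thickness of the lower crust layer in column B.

Take the compensation level at the base of the deeper column (depth z_c below the surface of column A) and equate Σ ρ_i t_i down to z_c; mantle fills any gap and the z_c terms cancel.
Column A: 0.65×0.911 + 20.5×2.81 + 17.1×2.88 + (z_c − 38.25)×3.34
Column B: 0.734×0 + 18.8×2.73 + x×3.04 + (z_c − 0.734 − 18.8 − x)×3.34
The z_c×3.34 term appears on both sides and cancels. Collect the known terms of each column as K = Σ(ρt)_known − 3.34 × (depth of known layers): K_A = 107.44515 − 3.34×38.25 = −20.30985; K_B = 51.324 − 3.34×(0.734 + 18.8) = −13.91956.
Balance: K_A = K_B − x×(3.34 − 3.04), so x = (K_B − K_A)/(3.34 − 3.04) = 6.39029/0.3 = 21.3 km.

21.3 km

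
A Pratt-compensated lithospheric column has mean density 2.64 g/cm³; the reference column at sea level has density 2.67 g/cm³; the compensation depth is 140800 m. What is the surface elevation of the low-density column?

ρ_ref D = ρ (D + h) → h = D (ρ_ref − ρ)/ρ.
h = 140800 m × (2.67 − 2.64)/2.64 = 1600 m.

1600 m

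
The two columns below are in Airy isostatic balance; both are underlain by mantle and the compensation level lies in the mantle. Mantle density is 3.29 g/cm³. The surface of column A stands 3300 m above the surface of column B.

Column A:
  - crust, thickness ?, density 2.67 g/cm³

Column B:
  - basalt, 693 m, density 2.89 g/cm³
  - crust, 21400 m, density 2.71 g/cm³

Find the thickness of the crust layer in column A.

38000 m

Take the compensation level at the base of the deeper column (depth z_c below the surface of column A) and equate Σ ρ_i t_i down to z_c; mantle fills any gap and the z_c terms cancel.
Column A: x×2.67 + (z_c − 0 − x)×3.29
Column B: 3300×0 + 693×2.89 + 21400×2.71 + (z_c − 3300 − 22093)×3.29
The z_c×3.29 term appears on both sides and cancels. Collect the known terms of each column as K = Σ(ρt)_known − 3.29 × (depth of known layers): K_A = 0 − 3.29×0 = 0; K_B = 59996.77 − 3.29×(3300 + 22093) = −23546.2.
Balance: K_A − x×(3.29 − 2.67) = K_B, so x = (K_A − K_B)/(3.29 − 2.67) = 23546.2/0.62 = 38000 m.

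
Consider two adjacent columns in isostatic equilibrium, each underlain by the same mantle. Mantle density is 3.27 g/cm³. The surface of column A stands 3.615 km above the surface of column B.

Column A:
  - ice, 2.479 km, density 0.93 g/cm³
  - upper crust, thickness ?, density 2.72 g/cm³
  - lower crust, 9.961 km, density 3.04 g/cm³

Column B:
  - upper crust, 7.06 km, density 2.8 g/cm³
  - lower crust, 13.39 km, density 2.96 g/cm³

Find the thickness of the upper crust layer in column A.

Take the compensation level at the base of the deeper column (depth z_c below the surface of column A) and equate Σ ρ_i t_i down to z_c; mantle fills any gap and the z_c terms cancel.
Column A: 2.479×0.93 + x×2.72 + 9.961×3.04 + (z_c − 12.44 − x)×3.27
Column B: 3.615×0 + 7.06×2.8 + 13.39×2.96 + (z_c − 3.615 − 20.45)×3.27
The z_c×3.27 term appears on both sides and cancels. Collect the known terms of each column as K = Σ(ρt)_known − 3.27 × (depth of known layers): K_A = 32.58691 − 3.27×12.44 = −8.09189; K_B = 59.4024 − 3.27×(3.615 + 20.45) = −19.29015.
Balance: K_A − x×(3.27 − 2.72) = K_B, so x = (K_A − K_B)/(3.27 − 2.72) = 11.1983/0.55 = 20.4 km.

20.4 km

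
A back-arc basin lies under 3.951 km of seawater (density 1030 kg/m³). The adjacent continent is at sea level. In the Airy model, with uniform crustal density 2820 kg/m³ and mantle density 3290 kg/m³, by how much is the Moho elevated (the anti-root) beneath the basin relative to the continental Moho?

15 km

Isostatic balance requires: replacing crust with seawater at the top is compensated by replacing crust with mantle at the base: d (ρ_c − ρ_w) = a (ρ_m − ρ_c).
a = d (ρ_c − ρ_w)/(ρ_m − ρ_c) = 3.951 km × 1790/470 = 15 km.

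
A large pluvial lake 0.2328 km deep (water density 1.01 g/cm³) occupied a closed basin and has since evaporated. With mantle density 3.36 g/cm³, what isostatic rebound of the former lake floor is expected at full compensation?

0.07 km

u = d ρ_w/ρ_m = 0.2328 km × 1.01/3.36 = 0.07 km.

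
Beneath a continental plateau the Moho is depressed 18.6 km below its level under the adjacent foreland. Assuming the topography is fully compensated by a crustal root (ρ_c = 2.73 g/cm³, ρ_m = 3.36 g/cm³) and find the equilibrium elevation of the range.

Equating mass per unit area of the two columns: ρ_c h = (ρ_m − ρ_c) r.
h = r (ρ_m − ρ_c) / ρ_c = 18.6 km × (3.36 − 2.73) / 2.73 = 4.29 km.

4.29 km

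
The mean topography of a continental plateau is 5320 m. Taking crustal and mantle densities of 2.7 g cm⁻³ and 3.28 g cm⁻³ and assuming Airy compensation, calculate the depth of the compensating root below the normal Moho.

Isostatic balance requires: the weight of the topography is balanced by the buoyancy of the root, ρ_c h = (ρ_m − ρ_c) r.
r = h · ρ_c / (ρ_m − ρ_c) = 5320 m × 2.7 / (3.28 − 2.7) = 24800 m.

24800 m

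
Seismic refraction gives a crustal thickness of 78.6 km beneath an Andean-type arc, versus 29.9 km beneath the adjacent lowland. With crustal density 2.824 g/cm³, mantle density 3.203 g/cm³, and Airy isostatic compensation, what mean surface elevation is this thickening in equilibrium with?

Excess crust Δ = 78.6 km − 29.9 km = 48.7 km, split between elevation h and root r with h + r = Δ.
Airy balance ρ_c h = (ρ_m − ρ_c) r gives r = h ρ_c/(ρ_m − ρ_c), so h (1 + ρ_c/(ρ_m − ρ_c)) = Δ, i.e. h = Δ (ρ_m − ρ_c)/ρ_m.
h = 48.7 km × 0.379/3.203 = 5.76 km.

5.76 km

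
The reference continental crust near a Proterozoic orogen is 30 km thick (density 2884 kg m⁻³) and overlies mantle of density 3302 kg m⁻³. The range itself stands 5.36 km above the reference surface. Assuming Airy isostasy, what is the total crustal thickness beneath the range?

Root depth r = h ρ_c / (ρ_m − ρ_c) = 5.36 km × 2884 / 418 = 36.98 km.
Total thickness = T + h + r = 30 km + 5.36 km + 36.98 km = 72.3 km.

72.3 km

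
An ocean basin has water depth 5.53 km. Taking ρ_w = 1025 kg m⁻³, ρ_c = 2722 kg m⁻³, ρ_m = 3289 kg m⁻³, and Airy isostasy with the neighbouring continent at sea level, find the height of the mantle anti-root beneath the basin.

Balancing pressure at the compensation depth: replacing crust with seawater at the top is compensated by replacing crust with mantle at the base: d (ρ_c − ρ_w) = a (ρ_m − ρ_c).
a = d (ρ_c − ρ_w)/(ρ_m − ρ_c) = 5.53 km × 1697/567 = 16.6 km.

16.6 km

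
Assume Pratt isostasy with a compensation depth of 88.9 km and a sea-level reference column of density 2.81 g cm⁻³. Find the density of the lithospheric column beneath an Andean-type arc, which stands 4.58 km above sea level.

2.67 g cm⁻³

Pratt balance: ρ_ref D = ρ (D + h).
ρ = ρ_ref D/(D + h) = 2.81 × 88.9 km/(88.9 km + 4.58 km) = 2.67 g cm⁻³.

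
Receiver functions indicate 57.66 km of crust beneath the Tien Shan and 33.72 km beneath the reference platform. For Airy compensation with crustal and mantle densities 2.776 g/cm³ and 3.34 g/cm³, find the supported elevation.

Excess crust Δ = 57.66 km − 33.72 km = 23.94 km, split between elevation h and root r with h + r = Δ.
Airy balance ρ_c h = (ρ_m − ρ_c) r gives r = h ρ_c/(ρ_m − ρ_c), so h (1 + ρ_c/(ρ_m − ρ_c)) = Δ, i.e. h = Δ (ρ_m − ρ_c)/ρ_m.
h = 23.94 km × 0.564/3.34 = 4.04 km.

4.04 km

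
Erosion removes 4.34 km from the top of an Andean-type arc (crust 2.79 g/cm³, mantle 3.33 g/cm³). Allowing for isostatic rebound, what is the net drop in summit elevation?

Rebound u = e ρ_c/ρ_m = 4.34 km × 2.79/3.33 = 3.636 km.
Net surface drop = e − u = 4.34 km − 3.636 km = e (ρ_m − ρ_c)/ρ_m = 0.704 km.

0.704 km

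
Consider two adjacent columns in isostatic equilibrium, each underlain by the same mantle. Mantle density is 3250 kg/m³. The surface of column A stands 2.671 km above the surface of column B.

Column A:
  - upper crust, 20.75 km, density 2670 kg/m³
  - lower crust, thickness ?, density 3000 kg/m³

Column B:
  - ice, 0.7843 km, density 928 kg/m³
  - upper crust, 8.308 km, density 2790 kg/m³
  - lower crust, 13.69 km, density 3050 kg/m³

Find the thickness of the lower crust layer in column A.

Take the compensation level at the base of the deeper column (depth z_c below the surface of column A) and equate Σ ρ_i t_i down to z_c; mantle fills any gap and the z_c terms cancel.
Column A: 20.75×2670 + x×3000 + (z_c − 20.75 − x)×3250
Column B: 2.671×0 + 0.7843×928 + 8.308×2790 + 13.69×3050 + (z_c − 2.671 − 22.7823)×3250
The z_c×3250 term appears on both sides and cancels. Collect the known terms of each column as K = Σ(ρt)_known − 3250 × (depth of known layers): K_A = 55402.5 − 3250×20.75 = −12035; K_B = 65661.6504 − 3250×(2.671 + 22.7823) = −17061.5746.
Balance: K_A − x×(3250 − 3000) = K_B, so x = (K_A − K_B)/(3250 − 3000) = 5026.57/250 = 20.1 km.

20.1 km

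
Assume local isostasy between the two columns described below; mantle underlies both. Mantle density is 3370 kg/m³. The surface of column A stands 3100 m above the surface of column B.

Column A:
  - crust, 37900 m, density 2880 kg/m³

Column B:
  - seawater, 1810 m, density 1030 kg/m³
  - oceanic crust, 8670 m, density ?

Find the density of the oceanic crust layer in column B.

2920 kg/m³

Take the compensation level at the base of the deeper column (depth z_c below the surface of column A) and equate Σ ρ_i t_i down to z_c; mantle fills any gap and the z_c terms cancel.
Column A: 37900×2880 + (z_c − 37900)×3370
Column B: 3100×0 + 1810×1030 + 8670×ρ + (z_c − 3100 − 10480)×3370
The z_c×3370 term appears on both sides and cancels. Collect the known terms of each column as K = Σ(ρt)_known − 3370 × (depth of known layers): K_A = 109152000 − 3370×37900 = −18571000; K_B = 1864300 − 3370×(3100 + 10480) = −43900300.
Balance: K_A = K_B + 8670×ρ, so ρ = (K_A − K_B)/8670 = 25329300/8670 = 2920 kg/m³.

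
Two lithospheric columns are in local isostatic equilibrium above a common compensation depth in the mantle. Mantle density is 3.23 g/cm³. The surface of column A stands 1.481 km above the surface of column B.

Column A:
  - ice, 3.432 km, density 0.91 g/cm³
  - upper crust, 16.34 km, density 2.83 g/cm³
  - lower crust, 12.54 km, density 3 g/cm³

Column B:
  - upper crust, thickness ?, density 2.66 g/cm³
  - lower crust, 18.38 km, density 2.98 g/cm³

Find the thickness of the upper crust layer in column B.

14 km

Take the compensation level at the base of the deeper column (depth z_c below the surface of column A) and equate Σ ρ_i t_i down to z_c; mantle fills any gap and the z_c terms cancel.
Column A: 3.432×0.91 + 16.34×2.83 + 12.54×3 + (z_c − 32.312)×3.23
Column B: 1.481×0 + x×2.66 + 18.38×2.98 + (z_c − 1.481 − 18.38 − x)×3.23
The z_c×3.23 term appears on both sides and cancels. Collect the known terms of each column as K = Σ(ρt)_known − 3.23 × (depth of known layers): K_A = 86.98532 − 3.23×32.312 = −17.38244; K_B = 54.7724 − 3.23×(1.481 + 18.38) = −9.37863.
Balance: K_A = K_B − x×(3.23 − 2.66), so x = (K_B − K_A)/(3.23 − 2.66) = 8.00381/0.57 = 14 km.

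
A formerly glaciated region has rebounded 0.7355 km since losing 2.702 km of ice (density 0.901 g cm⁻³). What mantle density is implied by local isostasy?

3.31 g cm⁻³

ρ_m = ρ_ice t / u = 0.901 × 2.702 km/0.7355 km = 3.31 g cm⁻³.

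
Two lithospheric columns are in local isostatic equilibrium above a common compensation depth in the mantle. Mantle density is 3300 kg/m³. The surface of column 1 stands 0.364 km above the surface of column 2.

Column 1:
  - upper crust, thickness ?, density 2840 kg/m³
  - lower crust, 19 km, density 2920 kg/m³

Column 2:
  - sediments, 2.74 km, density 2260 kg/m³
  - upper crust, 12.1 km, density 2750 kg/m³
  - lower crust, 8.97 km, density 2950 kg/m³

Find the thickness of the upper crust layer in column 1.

Take the compensation level at the base of the deeper column (depth z_c below the surface of column 1) and equate Σ ρ_i t_i down to z_c; mantle fills any gap and the z_c terms cancel.
Column 1: x×2840 + 19×2920 + (z_c − 19 − x)×3300
Column 2: 0.364×0 + 2.74×2260 + 12.1×2750 + 8.97×2950 + (z_c − 0.364 − 23.81)×3300
The z_c×3300 term appears on both sides and cancels. Collect the known terms of each column as K = Σ(ρt)_known − 3300 × (depth of known layers): K_1 = 55480 − 3300×19 = −7220; K_2 = 65928.9 − 3300×(0.364 + 23.81) = −13845.3.
Balance: K_1 − x×(3300 − 2840) = K_2, so x = (K_1 − K_2)/(3300 − 2840) = 6625.3/460 = 14.4 km.

14.4 km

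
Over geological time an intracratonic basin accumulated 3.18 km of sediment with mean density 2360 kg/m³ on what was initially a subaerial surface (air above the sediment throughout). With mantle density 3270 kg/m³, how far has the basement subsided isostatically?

Subaerial load: s = t ρ_sed / ρ_m = 3.18 km × 2360/3270 = 2.3 km.

2.3 km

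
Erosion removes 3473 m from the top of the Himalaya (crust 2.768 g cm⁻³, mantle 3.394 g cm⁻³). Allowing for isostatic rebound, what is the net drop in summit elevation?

641 m

Rebound u = e ρ_c/ρ_m = 3473 m × 2.768/3.394 = 2832 m.
Net surface drop = e − u = 3473 m − 2832 m = e (ρ_m − ρ_c)/ρ_m = 641 m.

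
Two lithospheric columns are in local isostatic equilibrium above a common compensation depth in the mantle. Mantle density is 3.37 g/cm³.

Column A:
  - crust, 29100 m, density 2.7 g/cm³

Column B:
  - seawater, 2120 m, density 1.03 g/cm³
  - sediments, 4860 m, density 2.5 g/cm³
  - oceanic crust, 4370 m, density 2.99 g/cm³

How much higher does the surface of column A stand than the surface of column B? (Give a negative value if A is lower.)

For any compensation level in the mantle, the mantle terms cancel and isostasy reduces to e = (Σt_A − Σt_B) − (Σ(ρt)_A − Σ(ρt)_B) / ρ_m.
Σt_A = 29100 m; Σt_B = 11350 m; Σ(ρt)_A = 78570; Σ(ρt)_B = 27399.9 (in m·g/cm³).
e = (29100 − 11350) − (78570 − 27399.9) / 3.37 = 2570 m.

2570 m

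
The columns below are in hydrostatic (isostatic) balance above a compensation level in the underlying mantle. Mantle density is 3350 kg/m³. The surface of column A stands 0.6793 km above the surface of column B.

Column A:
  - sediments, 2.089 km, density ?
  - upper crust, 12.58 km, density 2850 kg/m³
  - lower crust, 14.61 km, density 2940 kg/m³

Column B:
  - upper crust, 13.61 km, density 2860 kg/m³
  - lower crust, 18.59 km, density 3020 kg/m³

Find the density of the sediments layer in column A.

2010 kg/m³

Take the compensation level at the base of the deeper column (depth z_c below the surface of column A) and equate Σ ρ_i t_i down to z_c; mantle fills any gap and the z_c terms cancel.
Column A: 2.089×ρ + 12.58×2850 + 14.61×2940 + (z_c − 29.279)×3350
Column B: 0.6793×0 + 13.61×2860 + 18.59×3020 + (z_c − 0.6793 − 32.2)×3350
The z_c×3350 term appears on both sides and cancels. Collect the known terms of each column as K = Σ(ρt)_known − 3350 × (depth of known layers): K_A = 78806.4 − 3350×29.279 = −19278.25; K_B = 95066.4 − 3350×(0.6793 + 32.2) = −15079.255.
Balance: K_A + 2.089×ρ = K_B, so ρ = (K_B − K_A)/2.089 = 4198.99/2.089 = 2010 kg/m³.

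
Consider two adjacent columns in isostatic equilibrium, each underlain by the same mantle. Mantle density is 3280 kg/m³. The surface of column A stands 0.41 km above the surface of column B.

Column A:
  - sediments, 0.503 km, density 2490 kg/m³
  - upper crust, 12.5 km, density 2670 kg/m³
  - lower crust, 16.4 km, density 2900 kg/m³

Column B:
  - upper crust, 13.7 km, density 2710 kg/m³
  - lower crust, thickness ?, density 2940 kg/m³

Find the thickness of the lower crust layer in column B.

15 km

Take the compensation level at the base of the deeper column (depth z_c below the surface of column A) and equate Σ ρ_i t_i down to z_c; mantle fills any gap and the z_c terms cancel.
Column A: 0.503×2490 + 12.5×2670 + 16.4×2900 + (z_c − 29.403)×3280
Column B: 0.41×0 + 13.7×2710 + x×2940 + (z_c − 0.41 − 13.7 − x)×3280
The z_c×3280 term appears on both sides and cancels. Collect the known terms of each column as K = Σ(ρt)_known − 3280 × (depth of known layers): K_A = 82187.47 − 3280×29.403 = −14254.37; K_B = 37127 − 3280×(0.41 + 13.7) = −9153.8.
Balance: K_A = K_B − x×(3280 − 2940), so x = (K_B − K_A)/(3280 − 2940) = 5100.57/340 = 15 km.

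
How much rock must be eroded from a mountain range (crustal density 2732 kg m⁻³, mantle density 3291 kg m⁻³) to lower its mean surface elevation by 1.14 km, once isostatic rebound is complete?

Net drop Δ = e − u = e − e ρ_c/ρ_m = e (ρ_m − ρ_c)/ρ_m.
e = Δ ρ_m/(ρ_m − ρ_c) = 1.14 km × 3291/559 = 6.71 km.

6.71 km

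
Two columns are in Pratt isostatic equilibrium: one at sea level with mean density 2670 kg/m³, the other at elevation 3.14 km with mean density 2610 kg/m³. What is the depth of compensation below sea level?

ρ_ref D = ρ (D + h) → D (ρ_ref − ρ) = ρ h.
D = ρ h/(ρ_ref − ρ) = 2610 × 3.14 km/(2670 − 2610) = 137 km.

137 km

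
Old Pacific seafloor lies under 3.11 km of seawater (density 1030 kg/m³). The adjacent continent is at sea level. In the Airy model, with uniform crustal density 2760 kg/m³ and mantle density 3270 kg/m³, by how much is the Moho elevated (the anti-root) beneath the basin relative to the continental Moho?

Balancing pressure at the compensation depth: replacing crust with seawater at the top is compensated by replacing crust with mantle at the base: d (ρ_c − ρ_w) = a (ρ_m − ρ_c).
a = d (ρ_c − ρ_w)/(ρ_m − ρ_c) = 3.11 km × 1730/510 = 10.5 km.

10.5 km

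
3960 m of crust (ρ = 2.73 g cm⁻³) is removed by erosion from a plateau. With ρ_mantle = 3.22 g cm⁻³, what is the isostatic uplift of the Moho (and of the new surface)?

Unloading: uplift u = e ρ_c/ρ_m = 3960 m × 2.73/3.22 = 3360 m.

3360 m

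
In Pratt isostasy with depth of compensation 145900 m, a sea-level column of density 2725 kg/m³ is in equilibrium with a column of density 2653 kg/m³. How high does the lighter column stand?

3960 m

ρ_ref D = ρ (D + h) → h = D (ρ_ref − ρ)/ρ.
h = 145900 m × (2725 − 2653)/2653 = 3960 m.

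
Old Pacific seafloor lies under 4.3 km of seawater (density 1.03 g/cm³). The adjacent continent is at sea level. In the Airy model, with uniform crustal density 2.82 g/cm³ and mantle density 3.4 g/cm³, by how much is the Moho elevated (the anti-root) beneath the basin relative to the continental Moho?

By Archimedes' principle applied to the lithosphere: replacing crust with seawater at the top is compensated by replacing crust with mantle at the base: d (ρ_c − ρ_w) = a (ρ_m − ρ_c).
a = d (ρ_c − ρ_w)/(ρ_m − ρ_c) = 4.3 km × 1.79/0.58 = 13.3 km.

13.3 km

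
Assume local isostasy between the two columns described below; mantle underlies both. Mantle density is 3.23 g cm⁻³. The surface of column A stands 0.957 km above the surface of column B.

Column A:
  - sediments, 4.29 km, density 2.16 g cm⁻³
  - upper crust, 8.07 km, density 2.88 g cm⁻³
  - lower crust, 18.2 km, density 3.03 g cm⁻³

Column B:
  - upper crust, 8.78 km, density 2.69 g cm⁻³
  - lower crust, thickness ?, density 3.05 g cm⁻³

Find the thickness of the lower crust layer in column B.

17.9 km

Take the compensation level at the base of the deeper column (depth z_c below the surface of column A) and equate Σ ρ_i t_i down to z_c; mantle fills any gap and the z_c terms cancel.
Column A: 4.29×2.16 + 8.07×2.88 + 18.2×3.03 + (z_c − 30.56)×3.23
Column B: 0.957×0 + 8.78×2.69 + x×3.05 + (z_c − 0.957 − 8.78 − x)×3.23
The z_c×3.23 term appears on both sides and cancels. Collect the known terms of each column as K = Σ(ρt)_known − 3.23 × (depth of known layers): K_A = 87.654 − 3.23×30.56 = −11.0548; K_B = 23.6182 − 3.23×(0.957 + 8.78) = −7.83231.
Balance: K_A = K_B − x×(3.23 − 3.05), so x = (K_B − K_A)/(3.23 − 3.05) = 3.22249/0.18 = 17.9 km.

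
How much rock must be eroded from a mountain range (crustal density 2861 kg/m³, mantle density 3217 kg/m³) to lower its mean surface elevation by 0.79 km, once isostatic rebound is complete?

7.14 km

Net drop Δ = e − u = e − e ρ_c/ρ_m = e (ρ_m − ρ_c)/ρ_m.
e = Δ ρ_m/(ρ_m − ρ_c) = 0.79 km × 3217/356 = 7.14 km.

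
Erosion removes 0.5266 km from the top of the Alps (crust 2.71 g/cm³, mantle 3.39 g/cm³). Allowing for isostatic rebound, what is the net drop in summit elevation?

Rebound u = e ρ_c/ρ_m = 0.5266 km × 2.71/3.39 = 0.421 km.
Net surface drop = e − u = 0.5266 km − 0.421 km = e (ρ_m − ρ_c)/ρ_m = 0.106 km.

0.106 km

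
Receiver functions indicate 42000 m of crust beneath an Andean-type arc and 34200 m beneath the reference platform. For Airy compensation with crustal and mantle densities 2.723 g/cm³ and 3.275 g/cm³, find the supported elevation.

Excess crust Δ = 42000 m − 34200 m = 7800 m, split between elevation h and root r with h + r = Δ.
Airy balance ρ_c h = (ρ_m − ρ_c) r gives r = h ρ_c/(ρ_m − ρ_c), so h (1 + ρ_c/(ρ_m − ρ_c)) = Δ, i.e. h = Δ (ρ_m − ρ_c)/ρ_m.
h = 7800 m × 0.552/3.275 = 1310 m.

1310 m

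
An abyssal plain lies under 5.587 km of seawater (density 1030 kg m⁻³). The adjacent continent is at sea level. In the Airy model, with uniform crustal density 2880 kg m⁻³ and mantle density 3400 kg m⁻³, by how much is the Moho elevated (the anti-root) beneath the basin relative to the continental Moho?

19.9 km

Isostatic balance requires: replacing crust with seawater at the top is compensated by replacing crust with mantle at the base: d (ρ_c − ρ_w) = a (ρ_m − ρ_c).
a = d (ρ_c − ρ_w)/(ρ_m − ρ_c) = 5.587 km × 1850/520 = 19.9 km.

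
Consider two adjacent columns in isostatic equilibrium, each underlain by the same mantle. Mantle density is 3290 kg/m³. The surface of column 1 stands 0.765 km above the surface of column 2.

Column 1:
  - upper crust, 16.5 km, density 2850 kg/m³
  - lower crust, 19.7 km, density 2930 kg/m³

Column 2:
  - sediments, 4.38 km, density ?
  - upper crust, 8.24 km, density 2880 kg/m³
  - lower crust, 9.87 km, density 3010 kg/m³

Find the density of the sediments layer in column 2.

Take the compensation level at the base of the deeper column (depth z_c below the surface of column 1) and equate Σ ρ_i t_i down to z_c; mantle fills any gap and the z_c terms cancel.
Column 1: 16.5×2850 + 19.7×2930 + (z_c − 36.2)×3290
Column 2: 0.765×0 + 4.38×ρ + 8.24×2880 + 9.87×3010 + (z_c − 0.765 − 22.49)×3290
The z_c×3290 term appears on both sides and cancels. Collect the known terms of each column as K = Σ(ρt)_known − 3290 × (depth of known layers): K_1 = 104746 − 3290×36.2 = −14352; K_2 = 53439.9 − 3290×(0.765 + 22.49) = −23069.05.
Balance: K_1 = K_2 + 4.38×ρ, so ρ = (K_1 − K_2)/4.38 = 8717.05/4.38 = 1990 kg/m³.

1990 kg/m³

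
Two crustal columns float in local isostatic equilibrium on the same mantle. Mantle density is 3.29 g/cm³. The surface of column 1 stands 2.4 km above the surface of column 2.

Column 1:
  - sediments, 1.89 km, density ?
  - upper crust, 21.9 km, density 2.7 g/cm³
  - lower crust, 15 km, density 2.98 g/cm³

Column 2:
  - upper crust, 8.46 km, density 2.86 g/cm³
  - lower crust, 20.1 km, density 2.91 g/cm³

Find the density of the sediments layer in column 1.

Take the compensation level at the base of the deeper column (depth z_c below the surface of column 1) and equate Σ ρ_i t_i down to z_c; mantle fills any gap and the z_c terms cancel.
Column 1: 1.89×ρ + 21.9×2.7 + 15×2.98 + (z_c − 38.79)×3.29
Column 2: 2.4×0 + 8.46×2.86 + 20.1×2.91 + (z_c − 2.4 − 28.56)×3.29
The z_c×3.29 term appears on both sides and cancels. Collect the known terms of each column as K = Σ(ρt)_known − 3.29 × (depth of known layers): K_1 = 103.83 − 3.29×38.79 = −23.7891; K_2 = 82.6866 − 3.29×(2.4 + 28.56) = −19.1718.
Balance: K_1 + 1.89×ρ = K_2, so ρ = (K_2 − K_1)/1.89 = 4.6173/1.89 = 2.44 g/cm³.

2.44 g/cm³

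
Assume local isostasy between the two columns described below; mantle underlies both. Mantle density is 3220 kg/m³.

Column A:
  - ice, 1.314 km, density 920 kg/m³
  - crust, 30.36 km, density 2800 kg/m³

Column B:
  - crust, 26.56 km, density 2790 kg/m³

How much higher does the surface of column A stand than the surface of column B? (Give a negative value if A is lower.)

For any compensation level in the mantle, the mantle terms cancel and isostasy reduces to e = (Σt_A − Σt_B) − (Σ(ρt)_A − Σ(ρt)_B) / ρ_m.
Σt_A = 31.674 km; Σt_B = 26.56 km; Σ(ρt)_A = 86216.88; Σ(ρt)_B = 74102.4 (in km·kg/m³).
e = (31.674 − 26.56) − (86216.88 − 74102.4) / 3220 = 1.35 km.

1.35 km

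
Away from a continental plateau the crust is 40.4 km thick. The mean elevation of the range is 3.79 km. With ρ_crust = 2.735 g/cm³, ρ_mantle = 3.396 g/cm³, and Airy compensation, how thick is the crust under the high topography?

Root depth r = h ρ_c / (ρ_m − ρ_c) = 3.79 km × 2.735 / 0.661 = 15.68 km.
Total thickness = T + h + r = 40.4 km + 3.79 km + 15.68 km = 59.9 km.

59.9 km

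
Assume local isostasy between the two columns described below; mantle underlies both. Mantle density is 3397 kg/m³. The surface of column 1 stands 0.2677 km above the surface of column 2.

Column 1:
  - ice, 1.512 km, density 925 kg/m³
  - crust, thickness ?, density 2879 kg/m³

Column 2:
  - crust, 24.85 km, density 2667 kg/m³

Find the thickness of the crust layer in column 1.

29.6 km

Take the compensation level at the base of the deeper column (depth z_c below the surface of column 1) and equate Σ ρ_i t_i down to z_c; mantle fills any gap and the z_c terms cancel.
Column 1: 1.512×925 + x×2879 + (z_c − 1.512 − x)×3397
Column 2: 0.2677×0 + 24.85×2667 + (z_c − 0.2677 − 24.85)×3397
The z_c×3397 term appears on both sides and cancels. Collect the known terms of each column as K = Σ(ρt)_known − 3397 × (depth of known layers): K_1 = 1398.6 − 3397×1.512 = −3737.664; K_2 = 66274.95 − 3397×(0.2677 + 24.85) = −19049.8769.
Balance: K_1 − x×(3397 − 2879) = K_2, so x = (K_1 − K_2)/(3397 − 2879) = 15312.2/518 = 29.6 km.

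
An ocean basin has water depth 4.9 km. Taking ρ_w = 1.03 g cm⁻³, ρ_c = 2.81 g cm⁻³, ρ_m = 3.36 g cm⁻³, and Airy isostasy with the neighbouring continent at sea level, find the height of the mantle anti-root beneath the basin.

By Archimedes' principle applied to the lithosphere: replacing crust with seawater at the top is compensated by replacing crust with mantle at the base: d (ρ_c − ρ_w) = a (ρ_m − ρ_c).
a = d (ρ_c − ρ_w)/(ρ_m − ρ_c) = 4.9 km × 1.78/0.55 = 15.9 km.

15.9 km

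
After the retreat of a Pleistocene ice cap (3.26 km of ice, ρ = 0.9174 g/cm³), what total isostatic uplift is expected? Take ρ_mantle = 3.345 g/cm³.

0.894 km

Removing the load lets mantle flow back in; uplift u satisfies ρ_ice t = ρ_m u.
u = t ρ_ice/ρ_m = 3.26 km × 0.9174/3.345 = 0.894 km.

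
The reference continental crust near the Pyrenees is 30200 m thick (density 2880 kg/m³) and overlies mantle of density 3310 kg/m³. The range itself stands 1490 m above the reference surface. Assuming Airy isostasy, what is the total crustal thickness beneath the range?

41700 m

Root depth r = h ρ_c / (ρ_m − ρ_c) = 1490 m × 2880 / 430 = 9980 m.
Total thickness = T + h + r = 30200 m + 1490 m + 9980 m = 41700 m.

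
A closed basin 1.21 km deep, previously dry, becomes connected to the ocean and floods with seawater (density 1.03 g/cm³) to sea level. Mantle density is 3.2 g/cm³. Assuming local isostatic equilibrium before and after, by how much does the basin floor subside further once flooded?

0.574 km

After flooding the water column is d + s deep. Its weight must equal the weight of mantle displaced by the extra subsidence s: (d + s) ρ_w = s ρ_m.
s = d ρ_w / (ρ_m − ρ_w) = 1.21 km × 1.03/(3.2 − 1.03) = 0.574 km.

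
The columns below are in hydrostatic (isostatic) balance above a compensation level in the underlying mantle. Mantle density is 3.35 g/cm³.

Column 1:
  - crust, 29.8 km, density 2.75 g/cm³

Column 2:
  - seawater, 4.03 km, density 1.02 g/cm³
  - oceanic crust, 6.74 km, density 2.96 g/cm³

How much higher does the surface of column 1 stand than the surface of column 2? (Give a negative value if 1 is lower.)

1.75 km

For any compensation level in the mantle, the mantle terms cancel and isostasy reduces to e = (Σt_1 − Σt_2) − (Σ(ρt)_1 − Σ(ρt)_2) / ρ_m.
Σt_1 = 29.8 km; Σt_2 = 10.77 km; Σ(ρt)_1 = 81.95; Σ(ρt)_2 = 24.061 (in km·g/cm³).
e = (29.8 − 10.77) − (81.95 − 24.061) / 3.35 = 1.75 km.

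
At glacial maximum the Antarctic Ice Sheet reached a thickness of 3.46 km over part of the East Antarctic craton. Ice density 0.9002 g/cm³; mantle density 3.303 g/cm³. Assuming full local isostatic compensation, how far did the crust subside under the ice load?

Isostatic balance requires: the ice load ρ_ice t is balanced by mantle displaced below, ρ_m s.
s = t ρ_ice / ρ_m = 3.46 km × 0.9002/3.303 = 0.943 km.

0.943 km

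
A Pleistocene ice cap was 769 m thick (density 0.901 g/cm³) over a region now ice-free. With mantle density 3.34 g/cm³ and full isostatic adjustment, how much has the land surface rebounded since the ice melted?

207 m

Removing the load lets mantle flow back in; uplift u satisfies ρ_ice t = ρ_m u.
u = t ρ_ice/ρ_m = 769 m × 0.901/3.34 = 207 m.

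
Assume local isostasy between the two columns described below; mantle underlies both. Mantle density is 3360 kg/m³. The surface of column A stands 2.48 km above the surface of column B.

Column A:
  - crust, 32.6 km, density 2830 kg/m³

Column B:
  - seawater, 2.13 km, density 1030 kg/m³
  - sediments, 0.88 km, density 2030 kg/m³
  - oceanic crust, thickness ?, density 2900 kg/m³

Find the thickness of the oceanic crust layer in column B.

Take the compensation level at the base of the deeper column (depth z_c below the surface of column A) and equate Σ ρ_i t_i down to z_c; mantle fills any gap and the z_c terms cancel.
Column A: 32.6×2830 + (z_c − 32.6)×3360
Column B: 2.48×0 + 2.13×1030 + 0.88×2030 + x×2900 + (z_c − 2.48 − 3.01 − x)×3360
The z_c×3360 term appears on both sides and cancels. Collect the known terms of each column as K = Σ(ρt)_known − 3360 × (depth of known layers): K_A = 92258 − 3360×32.6 = −17278; K_B = 3980.3 − 3360×(2.48 + 3.01) = −14466.1.
Balance: K_A = K_B − x×(3360 − 2900), so x = (K_B − K_A)/(3360 − 2900) = 2811.9/460 = 6.11 km.

6.11 km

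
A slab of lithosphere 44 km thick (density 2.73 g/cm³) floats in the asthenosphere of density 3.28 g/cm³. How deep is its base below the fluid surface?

36.6 km

Draft d = t ρ_obj/ρ_fluid = 44 km × 2.73/3.28 = 36.6 km.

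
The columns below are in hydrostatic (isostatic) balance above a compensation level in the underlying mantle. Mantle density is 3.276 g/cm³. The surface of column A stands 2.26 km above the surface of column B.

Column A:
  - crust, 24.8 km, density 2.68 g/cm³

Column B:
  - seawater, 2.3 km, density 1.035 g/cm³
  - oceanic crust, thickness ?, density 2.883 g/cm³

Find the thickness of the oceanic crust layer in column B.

Take the compensation level at the base of the deeper column (depth z_c below the surface of column A) and equate Σ ρ_i t_i down to z_c; mantle fills any gap and the z_c terms cancel.
Column A: 24.8×2.68 + (z_c − 24.8)×3.276
Column B: 2.26×0 + 2.3×1.035 + x×2.883 + (z_c − 2.26 − 2.3 − x)×3.276
The z_c×3.276 term appears on both sides and cancels. Collect the known terms of each column as K = Σ(ρt)_known − 3.276 × (depth of known layers): K_A = 66.464 − 3.276×24.8 = −14.7808; K_B = 2.3805 − 3.276×(2.26 + 2.3) = −12.55806.
Balance: K_A = K_B − x×(3.276 − 2.883), so x = (K_B − K_A)/(3.276 − 2.883) = 2.22274/0.393 = 5.66 km.

5.66 km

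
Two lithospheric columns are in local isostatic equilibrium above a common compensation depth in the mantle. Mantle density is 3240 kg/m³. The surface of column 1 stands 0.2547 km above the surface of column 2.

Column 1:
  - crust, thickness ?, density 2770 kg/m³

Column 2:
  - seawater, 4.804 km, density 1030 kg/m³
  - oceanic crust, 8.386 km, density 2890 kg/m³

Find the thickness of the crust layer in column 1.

30.6 km

Take the compensation level at the base of the deeper column (depth z_c below the surface of column 1) and equate Σ ρ_i t_i down to z_c; mantle fills any gap and the z_c terms cancel.
Column 1: x×2770 + (z_c − 0 − x)×3240
Column 2: 0.2547×0 + 4.804×1030 + 8.386×2890 + (z_c − 0.2547 − 13.19)×3240
The z_c×3240 term appears on both sides and cancels. Collect the known terms of each column as K = Σ(ρt)_known − 3240 × (depth of known layers): K_1 = 0 − 3240×0 = 0; K_2 = 29183.66 − 3240×(0.2547 + 13.19) = −14377.168.
Balance: K_1 − x×(3240 − 2770) = K_2, so x = (K_1 − K_2)/(3240 − 2770) = 14377.2/470 = 30.6 km.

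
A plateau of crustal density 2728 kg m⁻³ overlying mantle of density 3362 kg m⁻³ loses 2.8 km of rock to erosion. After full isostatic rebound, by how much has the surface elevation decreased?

Rebound u = e ρ_c/ρ_m = 2.8 km × 2728/3362 = 2.272 km.
Net surface drop = e − u = 2.8 km − 2.272 km = e (ρ_m − ρ_c)/ρ_m = 0.528 km.

0.528 km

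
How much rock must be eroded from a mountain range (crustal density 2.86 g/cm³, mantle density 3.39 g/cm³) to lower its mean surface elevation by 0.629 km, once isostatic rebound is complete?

4.02 km

Net drop Δ = e − u = e − e ρ_c/ρ_m = e (ρ_m − ρ_c)/ρ_m.
e = Δ ρ_m/(ρ_m − ρ_c) = 0.629 km × 3.39/0.53 = 4.02 km.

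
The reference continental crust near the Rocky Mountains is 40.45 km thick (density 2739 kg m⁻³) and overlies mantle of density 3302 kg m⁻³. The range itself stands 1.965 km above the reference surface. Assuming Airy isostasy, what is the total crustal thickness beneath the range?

Root depth r = h ρ_c / (ρ_m − ρ_c) = 1.965 km × 2739 / 563 = 9.56 km.
Total thickness = T + h + r = 40.45 km + 1.965 km + 9.56 km = 52 km.

52 km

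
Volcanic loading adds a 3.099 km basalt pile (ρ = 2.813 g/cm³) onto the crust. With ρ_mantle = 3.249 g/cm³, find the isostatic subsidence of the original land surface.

Subaerial loading: s = t ρ_load / ρ_m.
s = 3.099 km × 2.813/3.249 = 2.68 km.

2.68 km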